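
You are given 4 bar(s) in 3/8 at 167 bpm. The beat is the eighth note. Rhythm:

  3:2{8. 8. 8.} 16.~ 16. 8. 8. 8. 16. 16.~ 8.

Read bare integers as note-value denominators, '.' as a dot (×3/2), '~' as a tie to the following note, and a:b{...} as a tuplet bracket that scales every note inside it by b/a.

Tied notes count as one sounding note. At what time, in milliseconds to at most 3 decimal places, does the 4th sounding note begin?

1. 0.0ms @ 0 + 359.281ms (1)
2. 359.281ms @ 1 + 359.281ms (1)
3. 718.563ms @ 2 + 359.281ms (1)
4. 1077.844ms @ 3 + 538.922ms (3/2)
5. 1616.766ms @ 9/2 + 538.922ms (3/2)
6. 2155.689ms @ 6 + 538.922ms (3/2)
7. 2694.611ms @ 15/2 + 538.922ms (3/2)
8. 3233.533ms @ 9 + 269.461ms (3/4)
9. 3502.994ms @ 39/4 + 808.383ms (9/4)

note 4 onset = 3b = 1077.844ms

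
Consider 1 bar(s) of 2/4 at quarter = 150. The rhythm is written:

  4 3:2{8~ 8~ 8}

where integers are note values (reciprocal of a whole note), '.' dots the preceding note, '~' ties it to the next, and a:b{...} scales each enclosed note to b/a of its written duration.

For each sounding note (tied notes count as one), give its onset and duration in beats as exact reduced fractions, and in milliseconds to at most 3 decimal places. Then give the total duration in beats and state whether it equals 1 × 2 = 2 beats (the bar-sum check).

1) 0.0ms=0b +400.0ms=1b
2) 400.0ms=1b +400.0ms=1b
Σ=2b of 2 (150bpm 2/4) — PASS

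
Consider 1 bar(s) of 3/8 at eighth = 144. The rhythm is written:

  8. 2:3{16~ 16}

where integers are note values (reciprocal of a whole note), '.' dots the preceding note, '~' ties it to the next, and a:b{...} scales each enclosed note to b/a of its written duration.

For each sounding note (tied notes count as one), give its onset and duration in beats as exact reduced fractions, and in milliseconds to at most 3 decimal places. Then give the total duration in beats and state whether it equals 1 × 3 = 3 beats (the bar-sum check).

1) 0.0ms=0b +625.0ms=3/2b
2) 625.0ms=3/2b +625.0ms=3/2b
Σ=3b of 3 (144bpm 3/8) — PASS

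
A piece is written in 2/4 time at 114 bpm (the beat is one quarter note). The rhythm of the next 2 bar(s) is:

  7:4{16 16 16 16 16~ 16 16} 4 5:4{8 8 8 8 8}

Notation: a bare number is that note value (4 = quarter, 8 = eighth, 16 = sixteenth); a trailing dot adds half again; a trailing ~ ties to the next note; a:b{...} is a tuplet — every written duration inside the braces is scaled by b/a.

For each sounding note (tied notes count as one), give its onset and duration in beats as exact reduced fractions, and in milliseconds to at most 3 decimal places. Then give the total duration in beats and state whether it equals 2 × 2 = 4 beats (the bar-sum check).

1) 0.0ms=0b +75.188ms=1/7b
2) 75.188ms=1/7b +75.188ms=1/7b
3) 150.376ms=2/7b +75.188ms=1/7b
4) 225.564ms=3/7b +75.188ms=1/7b
5) 300.752ms=4/7b +150.376ms=2/7b
6) 451.128ms=6/7b +75.188ms=1/7b
7) 526.316ms=1b +526.316ms=1b
8) 1052.632ms=2b +210.526ms=2/5b
9) 1263.158ms=12/5b +210.526ms=2/5b
10) 1473.684ms=14/5b +210.526ms=2/5b
11) 1684.211ms=16/5b +210.526ms=2/5b
12) 1894.737ms=18/5b +210.526ms=2/5b
Σ=4b of 4 (114bpm 2/4) — PASS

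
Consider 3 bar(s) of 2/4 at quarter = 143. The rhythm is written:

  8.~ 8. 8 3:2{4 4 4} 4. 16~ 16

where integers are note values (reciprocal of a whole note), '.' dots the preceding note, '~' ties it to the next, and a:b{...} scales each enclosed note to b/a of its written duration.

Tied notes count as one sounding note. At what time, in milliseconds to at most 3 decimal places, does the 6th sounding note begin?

note 6 onset = 4b = 1678.322ms

1. 0.0ms @ 0 + 629.371ms (3/2)
2. 629.371ms @ 3/2 + 209.79ms (1/2)
3. 839.161ms @ 2 + 279.72ms (2/3)
4. 1118.881ms @ 8/3 + 279.72ms (2/3)
5. 1398.601ms @ 10/3 + 279.72ms (2/3)
6. 1678.322ms @ 4 + 629.371ms (3/2)
7. 2307.692ms @ 11/2 + 209.79ms (1/2)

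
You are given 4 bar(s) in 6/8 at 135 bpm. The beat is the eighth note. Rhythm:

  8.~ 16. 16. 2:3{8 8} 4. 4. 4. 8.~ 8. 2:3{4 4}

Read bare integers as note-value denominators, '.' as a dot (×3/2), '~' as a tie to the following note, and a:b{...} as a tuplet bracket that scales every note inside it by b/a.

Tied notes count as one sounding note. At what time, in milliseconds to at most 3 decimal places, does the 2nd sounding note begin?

1. 0.0ms @ 0 + 1000.0ms (9/4)
2. 1000.0ms @ 9/4 + 333.333ms (3/4)
3. 1333.333ms @ 3 + 666.667ms (3/2)
4. 2000.0ms @ 9/2 + 666.667ms (3/2)
5. 2666.667ms @ 6 + 1333.333ms (3)
6. 4000.0ms @ 9 + 1333.333ms (3)
7. 5333.333ms @ 12 + 1333.333ms (3)
8. 6666.667ms @ 15 + 1333.333ms (3)
9. 8000.0ms @ 18 + 1333.333ms (3)
10. 9333.333ms @ 21 + 1333.333ms (3)

note 2 onset = 9/4b = 1000.0ms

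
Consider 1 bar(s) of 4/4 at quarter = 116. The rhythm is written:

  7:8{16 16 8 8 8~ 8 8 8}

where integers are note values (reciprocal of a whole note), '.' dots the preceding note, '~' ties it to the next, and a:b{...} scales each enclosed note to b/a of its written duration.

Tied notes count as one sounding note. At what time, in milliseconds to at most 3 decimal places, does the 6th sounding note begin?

note 6 onset = 20/7b = 1477.833ms

1. 0.0ms @ 0 + 147.783ms (2/7)
2. 147.783ms @ 2/7 + 147.783ms (2/7)
3. 295.567ms @ 4/7 + 295.567ms (4/7)
4. 591.133ms @ 8/7 + 295.567ms (4/7)
5. 886.7ms @ 12/7 + 591.133ms (8/7)
6. 1477.833ms @ 20/7 + 295.567ms (4/7)
7. 1773.399ms @ 24/7 + 295.567ms (4/7)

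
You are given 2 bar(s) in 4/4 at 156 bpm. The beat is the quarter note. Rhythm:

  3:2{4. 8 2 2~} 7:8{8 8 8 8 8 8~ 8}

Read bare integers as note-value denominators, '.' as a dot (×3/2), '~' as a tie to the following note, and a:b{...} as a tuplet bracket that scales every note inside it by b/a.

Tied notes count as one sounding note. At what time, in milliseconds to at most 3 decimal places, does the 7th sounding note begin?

1. 0.0ms @ 0 + 384.615ms (1)
2. 384.615ms @ 1 + 128.205ms (1/3)
3. 512.821ms @ 4/3 + 512.821ms (4/3)
4. 1025.641ms @ 8/3 + 732.601ms (40/21)
5. 1758.242ms @ 32/7 + 219.78ms (4/7)
6. 1978.022ms @ 36/7 + 219.78ms (4/7)
7. 2197.802ms @ 40/7 + 219.78ms (4/7)
8. 2417.582ms @ 44/7 + 219.78ms (4/7)
9. 2637.363ms @ 48/7 + 439.56ms (8/7)

note 7 onset = 40/7b = 2197.802ms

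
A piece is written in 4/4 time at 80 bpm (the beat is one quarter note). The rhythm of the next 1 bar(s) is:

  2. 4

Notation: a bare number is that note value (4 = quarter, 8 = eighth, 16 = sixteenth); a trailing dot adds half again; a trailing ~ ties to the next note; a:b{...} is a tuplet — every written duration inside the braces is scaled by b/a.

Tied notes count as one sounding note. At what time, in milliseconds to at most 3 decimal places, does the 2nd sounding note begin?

1. 0.0ms @ 0 + 2250.0ms (3)
2. 2250.0ms @ 3 + 750.0ms (1)

note 2 onset = 3b = 2250.0ms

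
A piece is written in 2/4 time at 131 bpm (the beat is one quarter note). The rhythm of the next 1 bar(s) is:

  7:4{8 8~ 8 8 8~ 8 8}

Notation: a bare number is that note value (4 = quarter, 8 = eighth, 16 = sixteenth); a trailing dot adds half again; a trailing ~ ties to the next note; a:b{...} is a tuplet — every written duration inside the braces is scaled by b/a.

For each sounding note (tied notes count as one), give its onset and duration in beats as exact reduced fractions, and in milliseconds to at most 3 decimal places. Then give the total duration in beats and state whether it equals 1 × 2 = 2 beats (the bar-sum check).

1) 0.0ms=0b +130.862ms=2/7b
2) 130.862ms=2/7b +261.723ms=4/7b
3) 392.585ms=6/7b +130.862ms=2/7b
4) 523.446ms=8/7b +261.723ms=4/7b
5) 785.169ms=12/7b +130.862ms=2/7b
Σ=2b of 2 (131bpm 2/4) — PASS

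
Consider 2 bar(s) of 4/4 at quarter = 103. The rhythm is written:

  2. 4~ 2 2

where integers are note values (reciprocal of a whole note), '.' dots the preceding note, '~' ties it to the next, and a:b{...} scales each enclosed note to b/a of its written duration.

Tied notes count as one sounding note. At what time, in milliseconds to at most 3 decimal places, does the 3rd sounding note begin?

1. 0.0ms @ 0 + 1747.573ms (3)
2. 1747.573ms @ 3 + 1747.573ms (3)
3. 3495.146ms @ 6 + 1165.049ms (2)

note 3 onset = 6b = 3495.146ms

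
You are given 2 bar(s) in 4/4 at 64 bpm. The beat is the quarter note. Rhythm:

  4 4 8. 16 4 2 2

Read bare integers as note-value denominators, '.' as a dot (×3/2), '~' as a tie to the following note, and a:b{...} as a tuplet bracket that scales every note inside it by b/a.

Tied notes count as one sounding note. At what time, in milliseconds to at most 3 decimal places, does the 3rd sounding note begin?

note 3 onset = 2b = 1875.0ms

1. 0.0ms @ 0 + 937.5ms (1)
2. 937.5ms @ 1 + 937.5ms (1)
3. 1875.0ms @ 2 + 703.125ms (3/4)
4. 2578.125ms @ 11/4 + 234.375ms (1/4)
5. 2812.5ms @ 3 + 937.5ms (1)
6. 3750.0ms @ 4 + 1875.0ms (2)
7. 5625.0ms @ 6 + 1875.0ms (2)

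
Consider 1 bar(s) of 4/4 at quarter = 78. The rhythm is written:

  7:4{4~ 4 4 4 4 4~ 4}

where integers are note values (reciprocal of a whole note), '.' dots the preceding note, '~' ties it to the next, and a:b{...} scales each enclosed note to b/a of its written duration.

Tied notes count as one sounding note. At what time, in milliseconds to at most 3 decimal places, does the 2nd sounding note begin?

1. 0.0ms @ 0 + 879.121ms (8/7)
2. 879.121ms @ 8/7 + 439.56ms (4/7)
3. 1318.681ms @ 12/7 + 439.56ms (4/7)
4. 1758.242ms @ 16/7 + 439.56ms (4/7)
5. 2197.802ms @ 20/7 + 879.121ms (8/7)

note 2 onset = 8/7b = 879.121ms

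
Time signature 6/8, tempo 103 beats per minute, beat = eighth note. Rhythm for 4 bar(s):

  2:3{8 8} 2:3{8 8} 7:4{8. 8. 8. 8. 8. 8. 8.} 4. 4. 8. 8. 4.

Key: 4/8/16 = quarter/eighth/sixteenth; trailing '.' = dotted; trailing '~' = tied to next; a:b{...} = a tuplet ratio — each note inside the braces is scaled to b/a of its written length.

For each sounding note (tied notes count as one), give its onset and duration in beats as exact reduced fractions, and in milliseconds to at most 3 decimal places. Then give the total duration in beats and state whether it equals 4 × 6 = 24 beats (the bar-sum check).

1) 0.0ms=0b +873.786ms=3/2b
2) 873.786ms=3/2b +873.786ms=3/2b
3) 1747.573ms=3b +873.786ms=3/2b
4) 2621.359ms=9/2b +873.786ms=3/2b
5) 3495.146ms=6b +499.307ms=6/7b
6) 3994.452ms=48/7b +499.307ms=6/7b
7) 4493.759ms=54/7b +499.307ms=6/7b
8) 4993.065ms=60/7b +499.307ms=6/7b
9) 5492.372ms=66/7b +499.307ms=6/7b
10) 5991.678ms=72/7b +499.307ms=6/7b
11) 6490.985ms=78/7b +499.307ms=6/7b
12) 6990.291ms=12b +1747.573ms=3b
13) 8737.864ms=15b +1747.573ms=3b
14) 10485.437ms=18b +873.786ms=3/2b
15) 11359.223ms=39/2b +873.786ms=3/2b
16) 12233.01ms=21b +1747.573ms=3b
Σ=24b of 24 (103bpm 6/8) — PASS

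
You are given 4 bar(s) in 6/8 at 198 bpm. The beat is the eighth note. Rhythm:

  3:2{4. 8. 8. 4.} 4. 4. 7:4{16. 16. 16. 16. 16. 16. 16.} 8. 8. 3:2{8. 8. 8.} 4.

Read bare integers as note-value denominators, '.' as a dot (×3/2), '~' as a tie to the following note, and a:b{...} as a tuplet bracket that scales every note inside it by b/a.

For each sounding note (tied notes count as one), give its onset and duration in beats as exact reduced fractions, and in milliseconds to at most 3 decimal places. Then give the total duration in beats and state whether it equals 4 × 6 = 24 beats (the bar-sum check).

1) 0.0ms=0b +606.061ms=2b
2) 606.061ms=2b +303.03ms=1b
3) 909.091ms=3b +303.03ms=1b
4) 1212.121ms=4b +606.061ms=2b
5) 1818.182ms=6b +909.091ms=3b
6) 2727.273ms=9b +909.091ms=3b
7) 3636.364ms=12b +129.87ms=3/7b
8) 3766.234ms=87/7b +129.87ms=3/7b
9) 3896.104ms=90/7b +129.87ms=3/7b
10) 4025.974ms=93/7b +129.87ms=3/7b
11) 4155.844ms=96/7b +129.87ms=3/7b
12) 4285.714ms=99/7b +129.87ms=3/7b
13) 4415.584ms=102/7b +129.87ms=3/7b
14) 4545.455ms=15b +454.545ms=3/2b
15) 5000.0ms=33/2b +454.545ms=3/2b
16) 5454.545ms=18b +303.03ms=1b
17) 5757.576ms=19b +303.03ms=1b
18) 6060.606ms=20b +303.03ms=1b
19) 6363.636ms=21b +909.091ms=3b
Σ=24b of 24 (198bpm 6/8) — PASS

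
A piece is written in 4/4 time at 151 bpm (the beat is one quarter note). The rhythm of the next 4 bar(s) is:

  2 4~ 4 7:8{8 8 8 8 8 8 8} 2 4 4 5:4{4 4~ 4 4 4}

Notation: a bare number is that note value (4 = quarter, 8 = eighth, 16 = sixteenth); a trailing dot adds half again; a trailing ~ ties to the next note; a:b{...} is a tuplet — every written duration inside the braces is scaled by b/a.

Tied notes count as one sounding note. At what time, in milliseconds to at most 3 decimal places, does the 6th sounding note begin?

1. 0.0ms @ 0 + 794.702ms (2)
2. 794.702ms @ 2 + 794.702ms (2)
3. 1589.404ms @ 4 + 227.058ms (4/7)
4. 1816.462ms @ 32/7 + 227.058ms (4/7)
5. 2043.519ms @ 36/7 + 227.058ms (4/7)
6. 2270.577ms @ 40/7 + 227.058ms (4/7)
7. 2497.635ms @ 44/7 + 227.058ms (4/7)
8. 2724.693ms @ 48/7 + 227.058ms (4/7)
9. 2951.75ms @ 52/7 + 227.058ms (4/7)
10. 3178.808ms @ 8 + 794.702ms (2)
11. 3973.51ms @ 10 + 397.351ms (1)
12. 4370.861ms @ 11 + 397.351ms (1)
13. 4768.212ms @ 12 + 317.881ms (4/5)
14. 5086.093ms @ 64/5 + 635.762ms (8/5)
15. 5721.854ms @ 72/5 + 317.881ms (4/5)
16. 6039.735ms @ 76/5 + 317.881ms (4/5)

note 6 onset = 40/7b = 2270.577ms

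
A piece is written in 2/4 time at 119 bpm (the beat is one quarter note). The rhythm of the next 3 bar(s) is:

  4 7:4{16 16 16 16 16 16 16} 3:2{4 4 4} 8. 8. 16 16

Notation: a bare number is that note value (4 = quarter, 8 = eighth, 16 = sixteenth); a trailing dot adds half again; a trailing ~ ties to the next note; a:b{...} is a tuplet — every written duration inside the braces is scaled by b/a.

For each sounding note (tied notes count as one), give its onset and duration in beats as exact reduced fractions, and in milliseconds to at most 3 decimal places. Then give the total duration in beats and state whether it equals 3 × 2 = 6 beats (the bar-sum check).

1) 0.0ms=0b +504.202ms=1b
2) 504.202ms=1b +72.029ms=1/7b
3) 576.23ms=8/7b +72.029ms=1/7b
4) 648.259ms=9/7b +72.029ms=1/7b
5) 720.288ms=10/7b +72.029ms=1/7b
6) 792.317ms=11/7b +72.029ms=1/7b
7) 864.346ms=12/7b +72.029ms=1/7b
8) 936.375ms=13/7b +72.029ms=1/7b
9) 1008.403ms=2b +336.134ms=2/3b
10) 1344.538ms=8/3b +336.134ms=2/3b
11) 1680.672ms=10/3b +336.134ms=2/3b
12) 2016.807ms=4b +378.151ms=3/4b
13) 2394.958ms=19/4b +378.151ms=3/4b
14) 2773.109ms=11/2b +126.05ms=1/4b
15) 2899.16ms=23/4b +126.05ms=1/4b
Σ=6b of 6 (119bpm 2/4) — PASS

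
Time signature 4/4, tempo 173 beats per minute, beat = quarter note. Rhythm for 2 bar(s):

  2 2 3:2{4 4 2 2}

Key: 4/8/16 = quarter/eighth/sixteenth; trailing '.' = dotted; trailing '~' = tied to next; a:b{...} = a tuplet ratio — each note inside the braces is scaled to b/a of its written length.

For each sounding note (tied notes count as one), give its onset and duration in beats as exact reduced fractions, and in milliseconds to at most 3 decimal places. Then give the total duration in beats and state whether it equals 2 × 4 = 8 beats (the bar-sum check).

1) 0.0ms=0b +693.642ms=2b
2) 693.642ms=2b +693.642ms=2b
3) 1387.283ms=4b +231.214ms=2/3b
4) 1618.497ms=14/3b +231.214ms=2/3b
5) 1849.711ms=16/3b +462.428ms=4/3b
6) 2312.139ms=20/3b +462.428ms=4/3b
Σ=8b of 8 (173bpm 4/4) — PASS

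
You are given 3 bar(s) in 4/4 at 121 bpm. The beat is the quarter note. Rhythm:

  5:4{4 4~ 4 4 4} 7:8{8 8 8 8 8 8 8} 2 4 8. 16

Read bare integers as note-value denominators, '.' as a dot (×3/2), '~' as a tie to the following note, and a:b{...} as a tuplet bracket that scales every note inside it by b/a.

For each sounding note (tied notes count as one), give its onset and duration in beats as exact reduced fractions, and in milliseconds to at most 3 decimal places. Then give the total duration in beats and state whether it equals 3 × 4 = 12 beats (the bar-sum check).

1) 0.0ms=0b +396.694ms=4/5b
2) 396.694ms=4/5b +793.388ms=8/5b
3) 1190.083ms=12/5b +396.694ms=4/5b
4) 1586.777ms=16/5b +396.694ms=4/5b
5) 1983.471ms=4b +283.353ms=4/7b
6) 2266.824ms=32/7b +283.353ms=4/7b
7) 2550.177ms=36/7b +283.353ms=4/7b
8) 2833.53ms=40/7b +283.353ms=4/7b
9) 3116.883ms=44/7b +283.353ms=4/7b
10) 3400.236ms=48/7b +283.353ms=4/7b
11) 3683.589ms=52/7b +283.353ms=4/7b
12) 3966.942ms=8b +991.736ms=2b
13) 4958.678ms=10b +495.868ms=1b
14) 5454.545ms=11b +371.901ms=3/4b
15) 5826.446ms=47/4b +123.967ms=1/4b
Σ=12b of 12 (121bpm 4/4) — PASS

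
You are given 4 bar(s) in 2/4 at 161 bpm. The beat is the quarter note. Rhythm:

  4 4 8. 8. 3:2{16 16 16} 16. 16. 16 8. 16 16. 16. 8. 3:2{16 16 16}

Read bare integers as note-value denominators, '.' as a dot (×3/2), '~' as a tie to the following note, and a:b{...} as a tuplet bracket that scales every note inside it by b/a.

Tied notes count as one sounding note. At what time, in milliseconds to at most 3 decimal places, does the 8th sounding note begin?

note 8 onset = 4b = 1490.683ms

1. 0.0ms @ 0 + 372.671ms (1)
2. 372.671ms @ 1 + 372.671ms (1)
3. 745.342ms @ 2 + 279.503ms (3/4)
4. 1024.845ms @ 11/4 + 279.503ms (3/4)
5. 1304.348ms @ 7/2 + 62.112ms (1/6)
6. 1366.46ms @ 11/3 + 62.112ms (1/6)
7. 1428.571ms @ 23/6 + 62.112ms (1/6)
8. 1490.683ms @ 4 + 139.752ms (3/8)
9. 1630.435ms @ 35/8 + 139.752ms (3/8)
10. 1770.186ms @ 19/4 + 93.168ms (1/4)
11. 1863.354ms @ 5 + 279.503ms (3/4)
12. 2142.857ms @ 23/4 + 93.168ms (1/4)
13. 2236.025ms @ 6 + 139.752ms (3/8)
14. 2375.776ms @ 51/8 + 139.752ms (3/8)
15. 2515.528ms @ 27/4 + 279.503ms (3/4)
16. 2795.031ms @ 15/2 + 62.112ms (1/6)
17. 2857.143ms @ 23/3 + 62.112ms (1/6)
18. 2919.255ms @ 47/6 + 62.112ms (1/6)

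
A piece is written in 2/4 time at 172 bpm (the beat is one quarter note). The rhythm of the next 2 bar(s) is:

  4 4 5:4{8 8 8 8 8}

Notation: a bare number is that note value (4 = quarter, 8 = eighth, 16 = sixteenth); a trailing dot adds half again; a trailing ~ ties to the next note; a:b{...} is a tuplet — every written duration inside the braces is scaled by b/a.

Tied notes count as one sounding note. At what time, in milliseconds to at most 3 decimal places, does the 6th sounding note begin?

1. 0.0ms @ 0 + 348.837ms (1)
2. 348.837ms @ 1 + 348.837ms (1)
3. 697.674ms @ 2 + 139.535ms (2/5)
4. 837.209ms @ 12/5 + 139.535ms (2/5)
5. 976.744ms @ 14/5 + 139.535ms (2/5)
6. 1116.279ms @ 16/5 + 139.535ms (2/5)
7. 1255.814ms @ 18/5 + 139.535ms (2/5)

note 6 onset = 16/5b = 1116.279ms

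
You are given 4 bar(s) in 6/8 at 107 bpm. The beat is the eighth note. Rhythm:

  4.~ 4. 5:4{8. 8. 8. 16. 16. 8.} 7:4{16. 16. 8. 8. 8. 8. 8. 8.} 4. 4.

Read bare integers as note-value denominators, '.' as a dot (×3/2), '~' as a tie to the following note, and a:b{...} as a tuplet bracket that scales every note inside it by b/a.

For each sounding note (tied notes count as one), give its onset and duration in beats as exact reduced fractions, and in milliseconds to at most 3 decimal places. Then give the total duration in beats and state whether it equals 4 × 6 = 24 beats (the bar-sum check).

1) 0.0ms=0b +3364.486ms=6b
2) 3364.486ms=6b +672.897ms=6/5b
3) 4037.383ms=36/5b +672.897ms=6/5b
4) 4710.28ms=42/5b +672.897ms=6/5b
5) 5383.178ms=48/5b +336.449ms=3/5b
6) 5719.626ms=51/5b +336.449ms=3/5b
7) 6056.075ms=54/5b +672.897ms=6/5b
8) 6728.972ms=12b +240.32ms=3/7b
9) 6969.292ms=87/7b +240.32ms=3/7b
10) 7209.613ms=90/7b +480.641ms=6/7b
11) 7690.254ms=96/7b +480.641ms=6/7b
12) 8170.895ms=102/7b +480.641ms=6/7b
13) 8651.535ms=108/7b +480.641ms=6/7b
14) 9132.176ms=114/7b +480.641ms=6/7b
15) 9612.817ms=120/7b +480.641ms=6/7b
16) 10093.458ms=18b +1682.243ms=3b
17) 11775.701ms=21b +1682.243ms=3b
Σ=24b of 24 (107bpm 6/8) — PASS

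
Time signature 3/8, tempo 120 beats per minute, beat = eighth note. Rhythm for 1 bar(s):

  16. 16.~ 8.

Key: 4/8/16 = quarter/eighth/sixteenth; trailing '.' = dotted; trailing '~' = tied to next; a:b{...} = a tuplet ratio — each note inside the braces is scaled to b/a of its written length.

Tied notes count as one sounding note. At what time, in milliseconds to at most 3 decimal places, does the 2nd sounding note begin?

note 2 onset = 3/4b = 375.0ms

1. 0.0ms @ 0 + 375.0ms (3/4)
2. 375.0ms @ 3/4 + 1125.0ms (9/4)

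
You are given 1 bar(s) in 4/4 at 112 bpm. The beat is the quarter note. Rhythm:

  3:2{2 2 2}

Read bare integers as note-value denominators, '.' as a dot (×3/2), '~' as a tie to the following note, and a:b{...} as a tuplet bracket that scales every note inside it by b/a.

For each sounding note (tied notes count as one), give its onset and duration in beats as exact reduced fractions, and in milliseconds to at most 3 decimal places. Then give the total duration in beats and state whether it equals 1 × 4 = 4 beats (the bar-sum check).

1) 0.0ms=0b +714.286ms=4/3b
2) 714.286ms=4/3b +714.286ms=4/3b
3) 1428.571ms=8/3b +714.286ms=4/3b
Σ=4b of 4 (112bpm 4/4) — PASS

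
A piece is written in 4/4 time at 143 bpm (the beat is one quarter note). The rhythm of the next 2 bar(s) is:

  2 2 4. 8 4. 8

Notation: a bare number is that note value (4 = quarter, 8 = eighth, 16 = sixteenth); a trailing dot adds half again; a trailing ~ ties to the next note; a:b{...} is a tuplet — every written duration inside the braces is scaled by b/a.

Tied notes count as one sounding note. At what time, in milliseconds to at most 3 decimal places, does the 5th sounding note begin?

1. 0.0ms @ 0 + 839.161ms (2)
2. 839.161ms @ 2 + 839.161ms (2)
3. 1678.322ms @ 4 + 629.371ms (3/2)
4. 2307.692ms @ 11/2 + 209.79ms (1/2)
5. 2517.483ms @ 6 + 629.371ms (3/2)
6. 3146.853ms @ 15/2 + 209.79ms (1/2)

note 5 onset = 6b = 2517.483ms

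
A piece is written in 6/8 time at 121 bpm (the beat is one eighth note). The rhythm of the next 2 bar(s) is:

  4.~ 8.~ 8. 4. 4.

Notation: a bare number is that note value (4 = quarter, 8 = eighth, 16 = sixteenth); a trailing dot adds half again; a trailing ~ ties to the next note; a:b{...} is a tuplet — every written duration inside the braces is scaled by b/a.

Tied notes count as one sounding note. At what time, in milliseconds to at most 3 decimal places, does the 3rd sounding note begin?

note 3 onset = 9b = 4462.81ms

1. 0.0ms @ 0 + 2975.207ms (6)
2. 2975.207ms @ 6 + 1487.603ms (3)
3. 4462.81ms @ 9 + 1487.603ms (3)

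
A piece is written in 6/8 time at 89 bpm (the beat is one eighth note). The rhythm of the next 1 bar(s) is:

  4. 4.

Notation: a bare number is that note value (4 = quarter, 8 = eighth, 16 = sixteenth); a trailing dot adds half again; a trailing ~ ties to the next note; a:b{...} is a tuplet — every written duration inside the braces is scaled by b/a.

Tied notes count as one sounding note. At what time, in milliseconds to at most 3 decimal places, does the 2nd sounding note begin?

note 2 onset = 3b = 2022.472ms

1. 0.0ms @ 0 + 2022.472ms (3)
2. 2022.472ms @ 3 + 2022.472ms (3)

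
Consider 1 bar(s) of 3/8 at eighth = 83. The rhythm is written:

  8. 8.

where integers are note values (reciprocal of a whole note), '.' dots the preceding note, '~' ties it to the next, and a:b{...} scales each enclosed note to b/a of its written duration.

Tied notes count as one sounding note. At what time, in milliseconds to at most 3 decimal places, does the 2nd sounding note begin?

1. 0.0ms @ 0 + 1084.337ms (3/2)
2. 1084.337ms @ 3/2 + 1084.337ms (3/2)

note 2 onset = 3/2b = 1084.337ms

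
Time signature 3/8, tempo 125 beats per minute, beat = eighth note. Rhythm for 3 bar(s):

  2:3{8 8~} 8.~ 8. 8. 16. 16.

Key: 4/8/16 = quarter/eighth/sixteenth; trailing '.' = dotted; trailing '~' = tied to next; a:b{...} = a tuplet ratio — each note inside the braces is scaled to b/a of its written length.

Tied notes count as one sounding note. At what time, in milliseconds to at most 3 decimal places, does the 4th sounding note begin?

note 4 onset = 15/2b = 3600.0ms

1. 0.0ms @ 0 + 720.0ms (3/2)
2. 720.0ms @ 3/2 + 2160.0ms (9/2)
3. 2880.0ms @ 6 + 720.0ms (3/2)
4. 3600.0ms @ 15/2 + 360.0ms (3/4)
5. 3960.0ms @ 33/4 + 360.0ms (3/4)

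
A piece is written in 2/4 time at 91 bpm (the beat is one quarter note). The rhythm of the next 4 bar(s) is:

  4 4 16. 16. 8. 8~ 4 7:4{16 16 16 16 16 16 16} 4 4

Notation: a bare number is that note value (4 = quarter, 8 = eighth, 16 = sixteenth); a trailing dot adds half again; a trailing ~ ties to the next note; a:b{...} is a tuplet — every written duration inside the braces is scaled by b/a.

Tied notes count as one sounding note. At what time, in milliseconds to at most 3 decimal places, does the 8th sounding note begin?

1. 0.0ms @ 0 + 659.341ms (1)
2. 659.341ms @ 1 + 659.341ms (1)
3. 1318.681ms @ 2 + 247.253ms (3/8)
4. 1565.934ms @ 19/8 + 247.253ms (3/8)
5. 1813.187ms @ 11/4 + 494.505ms (3/4)
6. 2307.692ms @ 7/2 + 989.011ms (3/2)
7. 3296.703ms @ 5 + 94.192ms (1/7)
8. 3390.895ms @ 36/7 + 94.192ms (1/7)
9. 3485.086ms @ 37/7 + 94.192ms (1/7)
10. 3579.278ms @ 38/7 + 94.192ms (1/7)
11. 3673.469ms @ 39/7 + 94.192ms (1/7)
12. 3767.661ms @ 40/7 + 94.192ms (1/7)
13. 3861.852ms @ 41/7 + 94.192ms (1/7)
14. 3956.044ms @ 6 + 659.341ms (1)
15. 4615.385ms @ 7 + 659.341ms (1)

note 8 onset = 36/7b = 3390.895ms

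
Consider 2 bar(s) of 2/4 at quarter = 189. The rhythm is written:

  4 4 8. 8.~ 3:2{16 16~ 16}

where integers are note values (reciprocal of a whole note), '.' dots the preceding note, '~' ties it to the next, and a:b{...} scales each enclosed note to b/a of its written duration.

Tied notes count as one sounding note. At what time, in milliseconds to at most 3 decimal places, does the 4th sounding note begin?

1. 0.0ms @ 0 + 317.46ms (1)
2. 317.46ms @ 1 + 317.46ms (1)
3. 634.921ms @ 2 + 238.095ms (3/4)
4. 873.016ms @ 11/4 + 291.005ms (11/12)
5. 1164.021ms @ 11/3 + 105.82ms (1/3)

note 4 onset = 11/4b = 873.016ms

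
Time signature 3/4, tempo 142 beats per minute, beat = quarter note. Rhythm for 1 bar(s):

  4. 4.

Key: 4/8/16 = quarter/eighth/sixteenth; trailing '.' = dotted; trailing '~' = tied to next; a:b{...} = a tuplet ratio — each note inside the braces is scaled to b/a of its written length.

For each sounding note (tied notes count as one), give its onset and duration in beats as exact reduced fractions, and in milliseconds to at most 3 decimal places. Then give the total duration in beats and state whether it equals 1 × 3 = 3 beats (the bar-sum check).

1) 0.0ms=0b +633.803ms=3/2b
2) 633.803ms=3/2b +633.803ms=3/2b
Σ=3b of 3 (142bpm 3/4) — PASS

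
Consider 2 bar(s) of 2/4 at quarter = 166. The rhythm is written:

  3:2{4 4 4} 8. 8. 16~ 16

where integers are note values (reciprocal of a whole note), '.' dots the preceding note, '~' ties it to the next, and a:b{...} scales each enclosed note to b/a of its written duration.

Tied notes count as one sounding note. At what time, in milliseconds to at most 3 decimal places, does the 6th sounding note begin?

note 6 onset = 7/2b = 1265.06ms

1. 0.0ms @ 0 + 240.964ms (2/3)
2. 240.964ms @ 2/3 + 240.964ms (2/3)
3. 481.928ms @ 4/3 + 240.964ms (2/3)
4. 722.892ms @ 2 + 271.084ms (3/4)
5. 993.976ms @ 11/4 + 271.084ms (3/4)
6. 1265.06ms @ 7/2 + 180.723ms (1/2)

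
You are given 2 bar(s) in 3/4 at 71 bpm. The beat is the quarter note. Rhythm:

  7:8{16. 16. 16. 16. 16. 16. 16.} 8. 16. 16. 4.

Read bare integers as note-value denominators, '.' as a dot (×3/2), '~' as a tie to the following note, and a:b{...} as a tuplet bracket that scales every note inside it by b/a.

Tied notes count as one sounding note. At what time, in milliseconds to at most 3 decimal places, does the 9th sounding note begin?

1. 0.0ms @ 0 + 362.173ms (3/7)
2. 362.173ms @ 3/7 + 362.173ms (3/7)
3. 724.346ms @ 6/7 + 362.173ms (3/7)
4. 1086.519ms @ 9/7 + 362.173ms (3/7)
5. 1448.692ms @ 12/7 + 362.173ms (3/7)
6. 1810.865ms @ 15/7 + 362.173ms (3/7)
7. 2173.038ms @ 18/7 + 362.173ms (3/7)
8. 2535.211ms @ 3 + 633.803ms (3/4)
9. 3169.014ms @ 15/4 + 316.901ms (3/8)
10. 3485.915ms @ 33/8 + 316.901ms (3/8)
11. 3802.817ms @ 9/2 + 1267.606ms (3/2)

note 9 onset = 15/4b = 3169.014ms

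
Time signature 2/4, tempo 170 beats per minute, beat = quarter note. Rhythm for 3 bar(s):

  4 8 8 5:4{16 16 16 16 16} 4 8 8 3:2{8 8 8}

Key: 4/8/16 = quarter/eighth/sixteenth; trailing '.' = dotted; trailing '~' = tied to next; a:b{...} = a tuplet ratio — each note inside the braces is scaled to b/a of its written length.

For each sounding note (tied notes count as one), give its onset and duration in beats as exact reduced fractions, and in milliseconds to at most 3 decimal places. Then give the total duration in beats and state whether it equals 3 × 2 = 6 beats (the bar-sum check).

1) 0.0ms=0b +352.941ms=1b
2) 352.941ms=1b +176.471ms=1/2b
3) 529.412ms=3/2b +176.471ms=1/2b
4) 705.882ms=2b +70.588ms=1/5b
5) 776.471ms=11/5b +70.588ms=1/5b
6) 847.059ms=12/5b +70.588ms=1/5b
7) 917.647ms=13/5b +70.588ms=1/5b
8) 988.235ms=14/5b +70.588ms=1/5b
9) 1058.824ms=3b +352.941ms=1b
10) 1411.765ms=4b +176.471ms=1/2b
11) 1588.235ms=9/2b +176.471ms=1/2b
12) 1764.706ms=5b +117.647ms=1/3b
13) 1882.353ms=16/3b +117.647ms=1/3b
14) 2000.0ms=17/3b +117.647ms=1/3b
Σ=6b of 6 (170bpm 2/4) — PASS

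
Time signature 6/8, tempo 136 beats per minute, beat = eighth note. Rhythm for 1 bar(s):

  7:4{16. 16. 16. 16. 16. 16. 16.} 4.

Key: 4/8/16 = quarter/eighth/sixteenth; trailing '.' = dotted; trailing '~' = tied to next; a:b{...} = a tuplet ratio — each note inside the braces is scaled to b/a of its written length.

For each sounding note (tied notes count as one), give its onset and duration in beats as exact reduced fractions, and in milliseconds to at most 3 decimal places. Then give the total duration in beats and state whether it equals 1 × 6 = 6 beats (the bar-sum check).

1) 0.0ms=0b +189.076ms=3/7b
2) 189.076ms=3/7b +189.076ms=3/7b
3) 378.151ms=6/7b +189.076ms=3/7b
4) 567.227ms=9/7b +189.076ms=3/7b
5) 756.303ms=12/7b +189.076ms=3/7b
6) 945.378ms=15/7b +189.076ms=3/7b
7) 1134.454ms=18/7b +189.076ms=3/7b
8) 1323.529ms=3b +1323.529ms=3b
Σ=6b of 6 (136bpm 6/8) — PASS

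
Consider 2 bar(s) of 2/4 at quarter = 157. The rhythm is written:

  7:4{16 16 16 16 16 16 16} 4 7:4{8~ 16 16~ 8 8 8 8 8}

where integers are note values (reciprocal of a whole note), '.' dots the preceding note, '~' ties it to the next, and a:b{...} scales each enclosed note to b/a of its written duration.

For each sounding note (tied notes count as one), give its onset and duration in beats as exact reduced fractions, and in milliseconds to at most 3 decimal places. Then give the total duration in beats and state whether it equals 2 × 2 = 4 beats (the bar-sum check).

1) 0.0ms=0b +54.595ms=1/7b
2) 54.595ms=1/7b +54.595ms=1/7b
3) 109.19ms=2/7b +54.595ms=1/7b
4) 163.785ms=3/7b +54.595ms=1/7b
5) 218.38ms=4/7b +54.595ms=1/7b
6) 272.975ms=5/7b +54.595ms=1/7b
7) 327.571ms=6/7b +54.595ms=1/7b
8) 382.166ms=1b +382.166ms=1b
9) 764.331ms=2b +163.785ms=3/7b
10) 928.116ms=17/7b +163.785ms=3/7b
11) 1091.902ms=20/7b +109.19ms=2/7b
12) 1201.092ms=22/7b +109.19ms=2/7b
13) 1310.282ms=24/7b +109.19ms=2/7b
14) 1419.472ms=26/7b +109.19ms=2/7b
Σ=4b of 4 (157bpm 2/4) — PASS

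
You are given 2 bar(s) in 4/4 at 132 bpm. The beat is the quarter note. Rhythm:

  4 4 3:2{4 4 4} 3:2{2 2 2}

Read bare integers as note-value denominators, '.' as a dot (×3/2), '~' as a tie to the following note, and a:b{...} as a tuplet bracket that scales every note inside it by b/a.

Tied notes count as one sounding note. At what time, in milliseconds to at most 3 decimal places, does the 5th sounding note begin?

1. 0.0ms @ 0 + 454.545ms (1)
2. 454.545ms @ 1 + 454.545ms (1)
3. 909.091ms @ 2 + 303.03ms (2/3)
4. 1212.121ms @ 8/3 + 303.03ms (2/3)
5. 1515.152ms @ 10/3 + 303.03ms (2/3)
6. 1818.182ms @ 4 + 606.061ms (4/3)
7. 2424.242ms @ 16/3 + 606.061ms (4/3)
8. 3030.303ms @ 20/3 + 606.061ms (4/3)

note 5 onset = 10/3b = 1515.152ms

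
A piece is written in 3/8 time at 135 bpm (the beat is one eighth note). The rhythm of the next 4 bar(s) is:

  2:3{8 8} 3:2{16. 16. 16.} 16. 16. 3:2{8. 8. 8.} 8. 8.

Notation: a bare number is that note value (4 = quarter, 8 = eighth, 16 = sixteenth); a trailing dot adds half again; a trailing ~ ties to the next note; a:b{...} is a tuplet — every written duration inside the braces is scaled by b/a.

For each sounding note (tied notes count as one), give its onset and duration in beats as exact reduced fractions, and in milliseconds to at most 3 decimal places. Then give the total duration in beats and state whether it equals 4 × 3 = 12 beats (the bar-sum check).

1) 0.0ms=0b +666.667ms=3/2b
2) 666.667ms=3/2b +666.667ms=3/2b
3) 1333.333ms=3b +222.222ms=1/2b
4) 1555.556ms=7/2b +222.222ms=1/2b
5) 1777.778ms=4b +222.222ms=1/2b
6) 2000.0ms=9/2b +333.333ms=3/4b
7) 2333.333ms=21/4b +333.333ms=3/4b
8) 2666.667ms=6b +444.444ms=1b
9) 3111.111ms=7b +444.444ms=1b
10) 3555.556ms=8b +444.444ms=1b
11) 4000.0ms=9b +666.667ms=3/2b
12) 4666.667ms=21/2b +666.667ms=3/2b
Σ=12b of 12 (135bpm 3/8) — PASS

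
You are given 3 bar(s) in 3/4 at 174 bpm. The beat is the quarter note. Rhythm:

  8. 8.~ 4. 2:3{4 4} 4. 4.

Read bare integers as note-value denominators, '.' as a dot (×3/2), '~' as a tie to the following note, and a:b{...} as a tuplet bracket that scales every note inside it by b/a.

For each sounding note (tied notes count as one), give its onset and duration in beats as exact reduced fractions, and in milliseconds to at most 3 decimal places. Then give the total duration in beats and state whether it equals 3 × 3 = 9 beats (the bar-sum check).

1) 0.0ms=0b +258.621ms=3/4b
2) 258.621ms=3/4b +775.862ms=9/4b
3) 1034.483ms=3b +517.241ms=3/2b
4) 1551.724ms=9/2b +517.241ms=3/2b
5) 2068.966ms=6b +517.241ms=3/2b
6) 2586.207ms=15/2b +517.241ms=3/2b
Σ=9b of 9 (174bpm 3/4) — PASS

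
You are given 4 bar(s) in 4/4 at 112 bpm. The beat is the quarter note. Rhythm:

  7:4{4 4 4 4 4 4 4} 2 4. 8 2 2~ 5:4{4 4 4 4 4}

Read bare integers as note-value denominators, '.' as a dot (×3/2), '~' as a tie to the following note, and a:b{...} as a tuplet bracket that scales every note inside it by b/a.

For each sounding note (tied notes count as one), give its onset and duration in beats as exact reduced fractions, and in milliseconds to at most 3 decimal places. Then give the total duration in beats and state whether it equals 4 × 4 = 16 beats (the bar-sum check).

1) 0.0ms=0b +306.122ms=4/7b
2) 306.122ms=4/7b +306.122ms=4/7b
3) 612.245ms=8/7b +306.122ms=4/7b
4) 918.367ms=12/7b +306.122ms=4/7b
5) 1224.49ms=16/7b +306.122ms=4/7b
6) 1530.612ms=20/7b +306.122ms=4/7b
7) 1836.735ms=24/7b +306.122ms=4/7b
8) 2142.857ms=4b +1071.429ms=2b
9) 3214.286ms=6b +803.571ms=3/2b
10) 4017.857ms=15/2b +267.857ms=1/2b
11) 4285.714ms=8b +1071.429ms=2b
12) 5357.143ms=10b +1500.0ms=14/5b
13) 6857.143ms=64/5b +428.571ms=4/5b
14) 7285.714ms=68/5b +428.571ms=4/5b
15) 7714.286ms=72/5b +428.571ms=4/5b
16) 8142.857ms=76/5b +428.571ms=4/5b
Σ=16b of 16 (112bpm 4/4) — PASS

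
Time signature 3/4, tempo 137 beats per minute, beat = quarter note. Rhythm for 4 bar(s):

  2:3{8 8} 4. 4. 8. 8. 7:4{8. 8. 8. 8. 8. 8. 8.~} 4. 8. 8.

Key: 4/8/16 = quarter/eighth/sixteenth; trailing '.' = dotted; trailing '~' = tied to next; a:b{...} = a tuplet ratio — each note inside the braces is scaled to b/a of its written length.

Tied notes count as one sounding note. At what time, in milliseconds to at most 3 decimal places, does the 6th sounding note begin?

1. 0.0ms @ 0 + 328.467ms (3/4)
2. 328.467ms @ 3/4 + 328.467ms (3/4)
3. 656.934ms @ 3/2 + 656.934ms (3/2)
4. 1313.869ms @ 3 + 656.934ms (3/2)
5. 1970.803ms @ 9/2 + 328.467ms (3/4)
6. 2299.27ms @ 21/4 + 328.467ms (3/4)
7. 2627.737ms @ 6 + 187.696ms (3/7)
8. 2815.433ms @ 45/7 + 187.696ms (3/7)
9. 3003.128ms @ 48/7 + 187.696ms (3/7)
10. 3190.824ms @ 51/7 + 187.696ms (3/7)
11. 3378.519ms @ 54/7 + 187.696ms (3/7)
12. 3566.215ms @ 57/7 + 187.696ms (3/7)
13. 3753.91ms @ 60/7 + 844.63ms (27/14)
14. 4598.54ms @ 21/2 + 328.467ms (3/4)
15. 4927.007ms @ 45/4 + 328.467ms (3/4)

note 6 onset = 21/4b = 2299.27ms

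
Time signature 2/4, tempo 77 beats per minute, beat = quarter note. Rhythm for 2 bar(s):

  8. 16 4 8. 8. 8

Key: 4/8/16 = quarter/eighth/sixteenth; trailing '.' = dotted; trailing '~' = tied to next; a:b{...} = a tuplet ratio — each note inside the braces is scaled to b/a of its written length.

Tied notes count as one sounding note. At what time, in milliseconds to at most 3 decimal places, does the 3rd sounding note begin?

note 3 onset = 1b = 779.221ms

1. 0.0ms @ 0 + 584.416ms (3/4)
2. 584.416ms @ 3/4 + 194.805ms (1/4)
3. 779.221ms @ 1 + 779.221ms (1)
4. 1558.442ms @ 2 + 584.416ms (3/4)
5. 2142.857ms @ 11/4 + 584.416ms (3/4)
6. 2727.273ms @ 7/2 + 389.61ms (1/2)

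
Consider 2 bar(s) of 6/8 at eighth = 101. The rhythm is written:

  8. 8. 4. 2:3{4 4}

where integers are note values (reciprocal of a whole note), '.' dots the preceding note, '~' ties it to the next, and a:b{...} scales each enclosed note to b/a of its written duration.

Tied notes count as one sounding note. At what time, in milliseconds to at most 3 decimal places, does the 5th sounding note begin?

1. 0.0ms @ 0 + 891.089ms (3/2)
2. 891.089ms @ 3/2 + 891.089ms (3/2)
3. 1782.178ms @ 3 + 1782.178ms (3)
4. 3564.356ms @ 6 + 1782.178ms (3)
5. 5346.535ms @ 9 + 1782.178ms (3)

note 5 onset = 9b = 5346.535ms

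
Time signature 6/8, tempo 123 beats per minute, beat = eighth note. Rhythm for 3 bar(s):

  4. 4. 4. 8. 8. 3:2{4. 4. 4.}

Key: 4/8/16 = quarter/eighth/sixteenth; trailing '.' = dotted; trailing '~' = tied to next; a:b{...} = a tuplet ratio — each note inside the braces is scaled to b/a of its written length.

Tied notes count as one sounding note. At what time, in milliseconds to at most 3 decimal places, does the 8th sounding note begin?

1. 0.0ms @ 0 + 1463.415ms (3)
2. 1463.415ms @ 3 + 1463.415ms (3)
3. 2926.829ms @ 6 + 1463.415ms (3)
4. 4390.244ms @ 9 + 731.707ms (3/2)
5. 5121.951ms @ 21/2 + 731.707ms (3/2)
6. 5853.659ms @ 12 + 975.61ms (2)
7. 6829.268ms @ 14 + 975.61ms (2)
8. 7804.878ms @ 16 + 975.61ms (2)

note 8 onset = 16b = 7804.878ms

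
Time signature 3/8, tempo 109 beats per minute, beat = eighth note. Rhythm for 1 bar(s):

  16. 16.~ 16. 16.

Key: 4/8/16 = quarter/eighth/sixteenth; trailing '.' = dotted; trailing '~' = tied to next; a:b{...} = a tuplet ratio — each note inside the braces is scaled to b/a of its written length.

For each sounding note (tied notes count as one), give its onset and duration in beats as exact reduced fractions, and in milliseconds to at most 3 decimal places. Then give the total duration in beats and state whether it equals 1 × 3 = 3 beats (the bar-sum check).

1) 0.0ms=0b +412.844ms=3/4b
2) 412.844ms=3/4b +825.688ms=3/2b
3) 1238.532ms=9/4b +412.844ms=3/4b
Σ=3b of 3 (109bpm 3/8) — PASS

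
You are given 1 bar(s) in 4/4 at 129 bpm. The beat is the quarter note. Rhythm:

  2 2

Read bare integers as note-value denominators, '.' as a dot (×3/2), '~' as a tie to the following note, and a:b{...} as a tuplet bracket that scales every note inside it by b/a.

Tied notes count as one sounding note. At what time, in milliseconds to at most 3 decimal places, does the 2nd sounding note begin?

1. 0.0ms @ 0 + 930.233ms (2)
2. 930.233ms @ 2 + 930.233ms (2)

note 2 onset = 2b = 930.233ms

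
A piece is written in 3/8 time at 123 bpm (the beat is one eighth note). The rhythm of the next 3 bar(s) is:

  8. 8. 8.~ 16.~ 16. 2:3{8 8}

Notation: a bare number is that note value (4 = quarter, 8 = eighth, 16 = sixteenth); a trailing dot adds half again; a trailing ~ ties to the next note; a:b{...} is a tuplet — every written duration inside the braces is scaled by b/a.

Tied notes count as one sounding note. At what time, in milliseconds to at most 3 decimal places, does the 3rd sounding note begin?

note 3 onset = 3b = 1463.415ms

1. 0.0ms @ 0 + 731.707ms (3/2)
2. 731.707ms @ 3/2 + 731.707ms (3/2)
3. 1463.415ms @ 3 + 1463.415ms (3)
4. 2926.829ms @ 6 + 731.707ms (3/2)
5. 3658.537ms @ 15/2 + 731.707ms (3/2)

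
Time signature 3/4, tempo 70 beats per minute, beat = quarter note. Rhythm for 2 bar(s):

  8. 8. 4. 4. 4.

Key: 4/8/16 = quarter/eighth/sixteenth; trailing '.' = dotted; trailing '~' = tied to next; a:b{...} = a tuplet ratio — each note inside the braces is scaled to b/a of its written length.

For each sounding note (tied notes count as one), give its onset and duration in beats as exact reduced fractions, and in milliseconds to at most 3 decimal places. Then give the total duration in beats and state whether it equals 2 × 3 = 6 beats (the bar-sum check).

1) 0.0ms=0b +642.857ms=3/4b
2) 642.857ms=3/4b +642.857ms=3/4b
3) 1285.714ms=3/2b +1285.714ms=3/2b
4) 2571.429ms=3b +1285.714ms=3/2b
5) 3857.143ms=9/2b +1285.714ms=3/2b
Σ=6b of 6 (70bpm 3/4) — PASS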